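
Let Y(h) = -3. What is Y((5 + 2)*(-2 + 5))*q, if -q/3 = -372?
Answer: -3348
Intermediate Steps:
q = 1116 (q = -3*(-372) = 1116)
Y((5 + 2)*(-2 + 5))*q = -3*1116 = -3348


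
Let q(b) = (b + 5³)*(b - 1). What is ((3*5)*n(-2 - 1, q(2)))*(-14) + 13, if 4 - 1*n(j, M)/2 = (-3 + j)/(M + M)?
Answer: -212969/127 ≈ -1676.9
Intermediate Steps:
q(b) = (-1 + b)*(125 + b) (q(b) = (b + 125)*(-1 + b) = (125 + b)*(-1 + b) = (-1 + b)*(125 + b))
n(j, M) = 8 - (-3 + j)/M (n(j, M) = 8 - 2*(-3 + j)/(M + M) = 8 - 2*(-3 + j)/(2*M) = 8 - 2*(-3 + j)*1/(2*M) = 8 - (-3 + j)/M)
((3*5)*n(-2 - 1, q(2)))*(-14) + 13 = ((3*5)*((3 - (-2 - 1) + 8*(-125 + 2² + 124*2))/(-125 + 2² + 124*2)))*(-14) + 13 = (15*((3 - 1*(-3) + 8*(-125 + 4 + 248))/(-125 + 4 + 248)))*(-14) + 13 = (15*((3 + 3 + 8*127)/127))*(-14) + 13 = (15*((3 + 3 + 1016)/127))*(-14) + 13 = (15*((1/127)*1022))*(-14) + 13 = (15*(1022/127))*(-14) + 13 = (15330/127)*(-14) + 13 = -214620/127 + 13 = -212969/127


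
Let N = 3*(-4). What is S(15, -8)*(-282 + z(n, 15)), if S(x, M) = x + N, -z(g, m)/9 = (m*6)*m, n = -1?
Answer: -37296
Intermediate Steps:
N = -12
z(g, m) = -54*m² (z(g, m) = -9*m*6*m = -9*6*m*m = -54*m²)
S(x, M) = -12 + x (S(x, M) = x - 12 = -12 + x)
S(15, -8)*(-282 + z(n, 15)) = (-12 + 15)*(-282 - 54*15²) = 3*(-282 - 54*225) = 3*(-282 - 12150) = 3*(-12432) = -37296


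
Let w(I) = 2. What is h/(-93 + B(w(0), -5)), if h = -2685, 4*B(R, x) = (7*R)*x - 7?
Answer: 10740/449 ≈ 23.920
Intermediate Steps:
B(R, x) = -7/4 + 7*R*x/4 (B(R, x) = ((7*R)*x - 7)/4 = (7*R*x - 7)/4 = (-7 + 7*R*x)/4 = -7/4 + 7*R*x/4)
h/(-93 + B(w(0), -5)) = -2685/(-93 + (-7/4 + (7/4)*2*(-5))) = -2685/(-93 + (-7/4 - 35/2)) = -2685/(-93 - 77/4) = -2685/(-449/4) = -2685*(-4/449) = 10740/449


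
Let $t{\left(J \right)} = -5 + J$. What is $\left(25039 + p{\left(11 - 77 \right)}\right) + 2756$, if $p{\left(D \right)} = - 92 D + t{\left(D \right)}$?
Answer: $33796$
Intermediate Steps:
$p{\left(D \right)} = -5 - 91 D$ ($p{\left(D \right)} = - 92 D + \left(-5 + D\right) = -5 - 91 D$)
$\left(25039 + p{\left(11 - 77 \right)}\right) + 2756 = \left(25039 - \left(5 + 91 \left(11 - 77\right)\right)\right) + 2756 = \left(25039 - -6001\right) + 2756 = \left(25039 + \left(-5 + 6006\right)\right) + 2756 = \left(25039 + 6001\right) + 2756 = 31040 + 2756 = 33796$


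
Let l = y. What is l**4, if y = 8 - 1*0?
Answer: 4096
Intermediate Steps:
y = 8 (y = 8 + 0 = 8)
l = 8
l**4 = 8**4 = 4096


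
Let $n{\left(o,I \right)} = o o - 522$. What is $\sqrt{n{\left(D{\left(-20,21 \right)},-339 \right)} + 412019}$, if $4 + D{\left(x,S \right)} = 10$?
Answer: $\sqrt{411533} \approx 641.51$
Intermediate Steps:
$D{\left(x,S \right)} = 6$ ($D{\left(x,S \right)} = -4 + 10 = 6$)
$n{\left(o,I \right)} = -522 + o^{2}$ ($n{\left(o,I \right)} = o^{2} - 522 = -522 + o^{2}$)
$\sqrt{n{\left(D{\left(-20,21 \right)},-339 \right)} + 412019} = \sqrt{\left(-522 + 6^{2}\right) + 412019} = \sqrt{\left(-522 + 36\right) + 412019} = \sqrt{-486 + 412019} = \sqrt{411533}$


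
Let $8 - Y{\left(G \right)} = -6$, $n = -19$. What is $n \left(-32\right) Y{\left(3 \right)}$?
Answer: $8512$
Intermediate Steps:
$Y{\left(G \right)} = 14$ ($Y{\left(G \right)} = 8 - -6 = 8 + 6 = 14$)
$n \left(-32\right) Y{\left(3 \right)} = \left(-19\right) \left(-32\right) 14 = 608 \cdot 14 = 8512$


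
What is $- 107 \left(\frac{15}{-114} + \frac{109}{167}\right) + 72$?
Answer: $\frac{103063}{6346} \approx 16.241$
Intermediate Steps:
$- 107 \left(\frac{15}{-114} + \frac{109}{167}\right) + 72 = - 107 \left(15 \left(- \frac{1}{114}\right) + 109 \cdot \frac{1}{167}\right) + 72 = - 107 \left(- \frac{5}{38} + \frac{109}{167}\right) + 72 = \left(-107\right) \frac{3307}{6346} + 72 = - \frac{353849}{6346} + 72 = \frac{103063}{6346}$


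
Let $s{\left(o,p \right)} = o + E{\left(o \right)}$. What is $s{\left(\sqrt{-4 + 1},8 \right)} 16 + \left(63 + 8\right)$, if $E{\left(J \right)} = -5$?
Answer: $-9 + 16 i \sqrt{3} \approx -9.0 + 27.713 i$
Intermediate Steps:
$s{\left(o,p \right)} = -5 + o$ ($s{\left(o,p \right)} = o - 5 = -5 + o$)
$s{\left(\sqrt{-4 + 1},8 \right)} 16 + \left(63 + 8\right) = \left(-5 + \sqrt{-4 + 1}\right) 16 + \left(63 + 8\right) = \left(-5 + \sqrt{-3}\right) 16 + 71 = \left(-5 + i \sqrt{3}\right) 16 + 71 = \left(-80 + 16 i \sqrt{3}\right) + 71 = -9 + 16 i \sqrt{3}$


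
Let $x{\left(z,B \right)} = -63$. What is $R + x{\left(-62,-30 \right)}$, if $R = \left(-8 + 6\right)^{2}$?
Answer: $-59$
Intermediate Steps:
$R = 4$ ($R = \left(-2\right)^{2} = 4$)
$R + x{\left(-62,-30 \right)} = 4 - 63 = -59$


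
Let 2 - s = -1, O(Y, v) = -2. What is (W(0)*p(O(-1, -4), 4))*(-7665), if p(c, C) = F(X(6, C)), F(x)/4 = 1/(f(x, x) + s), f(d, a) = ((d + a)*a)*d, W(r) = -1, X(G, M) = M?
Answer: 30660/131 ≈ 234.05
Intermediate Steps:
f(d, a) = a*d*(a + d) (f(d, a) = ((a + d)*a)*d = (a*(a + d))*d = a*d*(a + d))
s = 3 (s = 2 - 1*(-1) = 2 + 1 = 3)
F(x) = 4/(3 + 2*x³) (F(x) = 4/(x*x*(x + x) + 3) = 4/(x*x*(2*x) + 3) = 4/(2*x³ + 3) = 4/(3 + 2*x³))
p(c, C) = 4/(3 + 2*C³)
(W(0)*p(O(-1, -4), 4))*(-7665) = -4/(3 + 2*4³)*(-7665) = -4/(3 + 2*64)*(-7665) = -4/(3 + 128)*(-7665) = -4/131*(-7665) = 30660/131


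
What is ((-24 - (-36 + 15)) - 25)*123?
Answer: -3444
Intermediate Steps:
((-24 - (-36 + 15)) - 25)*123 = ((-24 - 1*(-21)) - 25)*123 = ((-24 + 21) - 25)*123 = (-3 - 25)*123 = -28*123 = -3444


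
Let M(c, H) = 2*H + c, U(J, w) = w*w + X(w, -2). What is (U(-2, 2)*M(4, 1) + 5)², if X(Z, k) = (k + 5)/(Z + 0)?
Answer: 1444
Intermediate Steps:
X(Z, k) = (5 + k)/Z
U(J, w) = w² + 3/w (U(J, w) = w*w + (5 - 2)/w = w² + 3/w)
M(c, H) = c + 2*H
(U(-2, 2)*M(4, 1) + 5)² = (((3 + 2³)/2)*(4 + 2*1) + 5)² = (((3 + 8)/2)*(4 + 2) + 5)² = (((½)*11)*6 + 5)² = ((11/2)*6 + 5)² = (33 + 5)² = 38² = 1444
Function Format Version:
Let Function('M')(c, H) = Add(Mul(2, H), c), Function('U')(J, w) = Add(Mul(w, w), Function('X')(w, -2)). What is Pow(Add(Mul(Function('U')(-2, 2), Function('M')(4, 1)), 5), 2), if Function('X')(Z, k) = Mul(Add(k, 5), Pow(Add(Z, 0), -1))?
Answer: 1444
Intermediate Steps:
Function('X')(Z, k) = Mul(Pow(Z, -1), Add(5, k)) (Function('X')(Z, k) = Mul(Add(5, k), Pow(Z, -1)) = Mul(Pow(Z, -1), Add(5, k)))
Function('U')(J, w) = Add(Pow(w, 2), Mul(3, Pow(w, -1))) (Function('U')(J, w) = Add(Mul(w, w), Mul(Pow(w, -1), Add(5, -2))) = Add(Pow(w, 2), Mul(Pow(w, -1), 3)) = Add(Pow(w, 2), Mul(3, Pow(w, -1))))
Function('M')(c, H) = Add(c, Mul(2, H))
Pow(Add(Mul(Function('U')(-2, 2), Function('M')(4, 1)), 5), 2) = Pow(Add(Mul(Mul(Pow(2, -1), Add(3, Pow(2, 3))), Add(4, Mul(2, 1))), 5), 2) = Pow(Add(Mul(Mul(Rational(1, 2), Add(3, 8)), Add(4, 2)), 5), 2) = Pow(Add(Mul(Mul(Rational(1, 2), 11), 6), 5), 2) = Pow(Add(Mul(Rational(11, 2), 6), 5), 2) = Pow(Add(33, 5), 2) = Pow(38, 2) = 1444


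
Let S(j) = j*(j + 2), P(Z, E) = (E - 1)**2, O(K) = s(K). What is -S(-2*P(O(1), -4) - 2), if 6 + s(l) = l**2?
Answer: -2600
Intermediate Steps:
s(l) = -6 + l**2
O(K) = -6 + K**2
P(Z, E) = (-1 + E)**2
S(j) = j*(2 + j)
-S(-2*P(O(1), -4) - 2) = -(-2*(-1 - 4)**2 - 2)*(2 + (-2*(-1 - 4)**2 - 2)) = -(-2*(-5)**2 - 2)*(2 + (-2*(-5)**2 - 2)) = -(-2*25 - 2)*(2 + (-2*25 - 2)) = -(-50 - 2)*(2 + (-50 - 2)) = -(-52)*(2 - 52) = -(-52)*(-50) = -1*2600 = -2600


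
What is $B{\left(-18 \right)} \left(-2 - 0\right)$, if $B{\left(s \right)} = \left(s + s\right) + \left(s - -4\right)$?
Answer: $100$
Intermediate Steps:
$B{\left(s \right)} = 4 + 3 s$ ($B{\left(s \right)} = 2 s + \left(s + 4\right) = 2 s + \left(4 + s\right) = 4 + 3 s$)
$B{\left(-18 \right)} \left(-2 - 0\right) = \left(4 + 3 \left(-18\right)\right) \left(-2 - 0\right) = \left(4 - 54\right) \left(-2 + 0\right) = \left(-50\right) \left(-2\right) = 100$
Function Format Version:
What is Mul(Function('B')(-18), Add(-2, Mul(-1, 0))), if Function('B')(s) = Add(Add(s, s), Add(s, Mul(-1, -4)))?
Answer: 100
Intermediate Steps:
Function('B')(s) = Add(4, Mul(3, s)) (Function('B')(s) = Add(Mul(2, s), Add(s, 4)) = Add(Mul(2, s), Add(4, s)) = Add(4, Mul(3, s)))
Mul(Function('B')(-18), Add(-2, Mul(-1, 0))) = Mul(Add(4, Mul(3, -18)), Add(-2, Mul(-1, 0))) = Mul(Add(4, -54), Add(-2, 0)) = Mul(-50, -2) = 100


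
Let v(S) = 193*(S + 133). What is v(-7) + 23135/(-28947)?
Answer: 703910011/28947 ≈ 24317.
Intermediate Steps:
v(S) = 25669 + 193*S (v(S) = 193*(133 + S) = 25669 + 193*S)
v(-7) + 23135/(-28947) = (25669 + 193*(-7)) + 23135/(-28947) = (25669 - 1351) + 23135*(-1/28947) = 24318 - 23135/28947 = 703910011/28947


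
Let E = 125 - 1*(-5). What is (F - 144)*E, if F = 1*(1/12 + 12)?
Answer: -102895/6 ≈ -17149.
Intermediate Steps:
E = 130 (E = 125 + 5 = 130)
F = 145/12 (F = 1*(1/12 + 12) = 1*(145/12) = 145/12 ≈ 12.083)
(F - 144)*E = (145/12 - 144)*130 = -1583/12*130 = -102895/6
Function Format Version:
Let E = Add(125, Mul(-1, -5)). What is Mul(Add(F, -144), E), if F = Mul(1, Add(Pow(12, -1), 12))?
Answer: Rational(-102895, 6) ≈ -17149.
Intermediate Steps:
E = 130 (E = Add(125, 5) = 130)
F = Rational(145, 12) (F = Mul(1, Add(Rational(1, 12), 12)) = Mul(1, Rational(145, 12)) = Rational(145, 12) ≈ 12.083)
Mul(Add(F, -144), E) = Mul(Add(Rational(145, 12), -144), 130) = Mul(Rational(-1583, 12), 130) = Rational(-102895, 6)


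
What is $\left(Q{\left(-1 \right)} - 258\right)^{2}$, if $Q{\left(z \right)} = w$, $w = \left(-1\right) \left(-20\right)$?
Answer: $56644$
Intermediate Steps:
$w = 20$
$Q{\left(z \right)} = 20$
$\left(Q{\left(-1 \right)} - 258\right)^{2} = \left(20 - 258\right)^{2} = \left(-238\right)^{2} = 56644$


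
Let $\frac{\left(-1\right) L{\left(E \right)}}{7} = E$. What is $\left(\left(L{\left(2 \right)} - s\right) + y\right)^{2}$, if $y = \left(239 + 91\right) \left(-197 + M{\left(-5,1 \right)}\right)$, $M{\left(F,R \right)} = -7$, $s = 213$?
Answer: $4562597209$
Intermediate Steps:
$L{\left(E \right)} = - 7 E$
$y = -67320$ ($y = \left(239 + 91\right) \left(-197 - 7\right) = 330 \left(-204\right) = -67320$)
$\left(\left(L{\left(2 \right)} - s\right) + y\right)^{2} = \left(\left(\left(-7\right) 2 - 213\right) - 67320\right)^{2} = \left(\left(-14 - 213\right) - 67320\right)^{2} = \left(-227 - 67320\right)^{2} = \left(-67547\right)^{2} = 4562597209$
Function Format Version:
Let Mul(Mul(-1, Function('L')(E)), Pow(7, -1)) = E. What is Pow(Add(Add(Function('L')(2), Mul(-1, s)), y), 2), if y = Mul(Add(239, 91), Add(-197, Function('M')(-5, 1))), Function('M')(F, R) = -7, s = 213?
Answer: 4562597209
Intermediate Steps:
Function('L')(E) = Mul(-7, E)
y = -67320 (y = Mul(Add(239, 91), Add(-197, -7)) = Mul(330, -204) = -67320)
Pow(Add(Add(Function('L')(2), Mul(-1, s)), y), 2) = Pow(Add(Add(Mul(-7, 2), Mul(-1, 213)), -67320), 2) = Pow(Add(Add(-14, -213), -67320), 2) = Pow(Add(-227, -67320), 2) = Pow(-67547, 2) = 4562597209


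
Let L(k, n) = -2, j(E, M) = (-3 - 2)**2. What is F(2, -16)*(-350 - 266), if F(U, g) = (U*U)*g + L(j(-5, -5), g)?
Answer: 40656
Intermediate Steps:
j(E, M) = 25 (j(E, M) = (-5)**2 = 25)
F(U, g) = -2 + g*U**2 (F(U, g) = (U*U)*g - 2 = U**2*g - 2 = g*U**2 - 2 = -2 + g*U**2)
F(2, -16)*(-350 - 266) = (-2 - 16*2**2)*(-350 - 266) = (-2 - 16*4)*(-616) = (-2 - 64)*(-616) = -66*(-616) = 40656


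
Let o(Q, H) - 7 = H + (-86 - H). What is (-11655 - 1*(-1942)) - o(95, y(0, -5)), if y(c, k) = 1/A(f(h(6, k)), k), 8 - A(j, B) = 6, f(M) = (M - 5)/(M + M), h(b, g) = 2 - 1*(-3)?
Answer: -9634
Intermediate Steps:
h(b, g) = 5 (h(b, g) = 2 + 3 = 5)
f(M) = (-5 + M)/(2*M) (f(M) = (-5 + M)/((2*M)) = (-5 + M)*(1/(2*M)) = (-5 + M)/(2*M))
A(j, B) = 2 (A(j, B) = 8 - 1*6 = 8 - 6 = 2)
y(c, k) = ½ (y(c, k) = 1/2 = ½)
o(Q, H) = -79 (o(Q, H) = 7 + (H + (-86 - H)) = 7 - 86 = -79)
(-11655 - 1*(-1942)) - o(95, y(0, -5)) = (-11655 - 1*(-1942)) - 1*(-79) = (-11655 + 1942) + 79 = -9713 + 79 = -9634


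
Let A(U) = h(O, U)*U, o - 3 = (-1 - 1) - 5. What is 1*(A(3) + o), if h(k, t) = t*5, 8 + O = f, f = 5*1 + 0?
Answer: 41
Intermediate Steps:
f = 5 (f = 5 + 0 = 5)
O = -3 (O = -8 + 5 = -3)
o = -4 (o = 3 + ((-1 - 1) - 5) = 3 + (-2 - 5) = 3 - 7 = -4)
h(k, t) = 5*t
A(U) = 5*U² (A(U) = (5*U)*U = 5*U²)
1*(A(3) + o) = 1*(5*3² - 4) = 1*(5*9 - 4) = 1*(45 - 4) = 1*41 = 41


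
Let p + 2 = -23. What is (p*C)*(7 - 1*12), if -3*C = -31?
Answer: 3875/3 ≈ 1291.7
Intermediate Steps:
p = -25 (p = -2 - 23 = -25)
C = 31/3 (C = -⅓*(-31) = 31/3 ≈ 10.333)
(p*C)*(7 - 1*12) = (-25*31/3)*(7 - 1*12) = -775*(7 - 12)/3 = -775/3*(-5) = 3875/3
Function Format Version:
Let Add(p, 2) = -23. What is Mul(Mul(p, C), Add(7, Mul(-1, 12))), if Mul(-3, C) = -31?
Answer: Rational(3875, 3) ≈ 1291.7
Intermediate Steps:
p = -25 (p = Add(-2, -23) = -25)
C = Rational(31, 3) (C = Mul(Rational(-1, 3), -31) = Rational(31, 3) ≈ 10.333)
Mul(Mul(p, C), Add(7, Mul(-1, 12))) = Mul(Mul(-25, Rational(31, 3)), Add(7, Mul(-1, 12))) = Mul(Rational(-775, 3), Add(7, -12)) = Mul(Rational(-775, 3), -5) = Rational(3875, 3)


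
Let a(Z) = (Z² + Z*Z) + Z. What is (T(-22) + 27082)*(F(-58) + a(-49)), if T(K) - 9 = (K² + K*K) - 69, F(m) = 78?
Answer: 135219690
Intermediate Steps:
a(Z) = Z + 2*Z² (a(Z) = (Z² + Z²) + Z = 2*Z² + Z = Z + 2*Z²)
T(K) = -60 + 2*K² (T(K) = 9 + ((K² + K*K) - 69) = 9 + ((K² + K²) - 69) = 9 + (2*K² - 69) = 9 + (-69 + 2*K²) = -60 + 2*K²)
(T(-22) + 27082)*(F(-58) + a(-49)) = ((-60 + 2*(-22)²) + 27082)*(78 - 49*(1 + 2*(-49))) = ((-60 + 2*484) + 27082)*(78 - 49*(1 - 98)) = ((-60 + 968) + 27082)*(78 - 49*(-97)) = (908 + 27082)*(78 + 4753) = 27990*4831 = 135219690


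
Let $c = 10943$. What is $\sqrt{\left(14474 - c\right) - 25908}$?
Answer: $i \sqrt{22377} \approx 149.59 i$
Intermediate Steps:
$\sqrt{\left(14474 - c\right) - 25908} = \sqrt{\left(14474 - 10943\right) - 25908} = \sqrt{3531 - 25908} = \sqrt{-22377} = i \sqrt{22377}$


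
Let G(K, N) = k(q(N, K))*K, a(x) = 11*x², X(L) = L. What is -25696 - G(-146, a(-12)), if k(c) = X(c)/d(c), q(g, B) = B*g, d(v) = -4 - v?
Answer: -1494055376/57815 ≈ -25842.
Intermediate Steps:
k(c) = c/(-4 - c)
G(K, N) = -N*K²/(4 + K*N) (G(K, N) = (-K*N/(4 + K*N))*K = -N*K²/(4 + K*N))
-25696 - G(-146, a(-12)) = -25696 - (-1)*11*(-12)²*(-146)²/(4 - 1606*(-12)²) = -25696 - (-1)*11*144*21316/(4 - 1606*144) = -25696 - (-1)*1584*21316/(4 - 146*1584) = -25696 - (-1)*1584*21316/(4 - 231264) = -25696 - (-1)*1584*21316/(-231260) = -25696 - (-1)*1584*21316*(-1)/231260 = -25696 - 1*8441136/57815 = -25696 - 8441136/57815 = -1494055376/57815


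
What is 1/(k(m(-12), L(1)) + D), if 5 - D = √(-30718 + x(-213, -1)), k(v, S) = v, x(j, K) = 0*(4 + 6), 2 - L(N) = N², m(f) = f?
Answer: I/(√30718 - 7*I) ≈ -0.00022752 + 0.0056965*I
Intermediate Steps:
L(N) = 2 - N²
x(j, K) = 0 (x(j, K) = 0*10 = 0)
D = 5 - I*√30718 (D = 5 - √(-30718 + 0) = 5 - √(-30718) = 5 - I*√30718 ≈ 5.0 - 175.27*I)
1/(k(m(-12), L(1)) + D) = 1/(-12 + (5 - I*√30718)) = 1/(-7 - I*√30718)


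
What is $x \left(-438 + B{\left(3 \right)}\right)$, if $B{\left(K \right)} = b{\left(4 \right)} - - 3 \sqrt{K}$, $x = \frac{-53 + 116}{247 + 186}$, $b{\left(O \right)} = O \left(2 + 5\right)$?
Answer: $- \frac{25830}{433} + \frac{189 \sqrt{3}}{433} \approx -58.898$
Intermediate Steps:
$b{\left(O \right)} = 7 O$ ($b{\left(O \right)} = O 7 = 7 O$)
$x = \frac{63}{433} \approx 0.1455$
$B{\left(K \right)} = 28 + 3 \sqrt{K}$ ($B{\left(K \right)} = 7 \cdot 4 - - 3 \sqrt{K} = 28 + 3 \sqrt{K}$)
$x \left(-438 + B{\left(3 \right)}\right) = \frac{63 \left(-438 + \left(28 + 3 \sqrt{3}\right)\right)}{433} = \frac{63 \left(-410 + 3 \sqrt{3}\right)}{433} = - \frac{25830}{433} + \frac{189 \sqrt{3}}{433}$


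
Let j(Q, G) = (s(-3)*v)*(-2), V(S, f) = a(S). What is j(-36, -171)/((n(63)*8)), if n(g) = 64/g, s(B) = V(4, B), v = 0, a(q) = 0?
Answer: 0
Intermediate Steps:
V(S, f) = 0
s(B) = 0
j(Q, G) = 0 (j(Q, G) = (0*0)*(-2) = 0*(-2) = 0)
j(-36, -171)/((n(63)*8)) = 0/(((64/63)*8)) = 0/(512/63) = 0*(63/512) = 0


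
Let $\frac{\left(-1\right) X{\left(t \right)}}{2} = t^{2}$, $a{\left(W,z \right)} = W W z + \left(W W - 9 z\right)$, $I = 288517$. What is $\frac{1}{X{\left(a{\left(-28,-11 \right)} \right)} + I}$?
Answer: $- \frac{1}{119557645} \approx -8.3642 \cdot 10^{-9}$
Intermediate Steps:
$a{\left(W,z \right)} = W^{2} - 9 z + z W^{2}$ ($a{\left(W,z \right)} = W^{2} z + \left(W^{2} - 9 z\right) = z W^{2} + \left(W^{2} - 9 z\right) = W^{2} - 9 z + z W^{2}$)
$X{\left(t \right)} = - 2 t^{2}$
$\frac{1}{X{\left(a{\left(-28,-11 \right)} \right)} + I} = \frac{1}{- 2 \left(\left(-28\right)^{2} - -99 - 11 \left(-28\right)^{2}\right)^{2} + 288517} = \frac{1}{- 2 \left(784 + 99 - 8624\right)^{2} + 288517} = \frac{1}{- 2 \left(-7741\right)^{2} + 288517} = \frac{1}{\left(-2\right) 59923081 + 288517} = \frac{1}{-119846162 + 288517} = \frac{1}{-119557645} = - \frac{1}{119557645}$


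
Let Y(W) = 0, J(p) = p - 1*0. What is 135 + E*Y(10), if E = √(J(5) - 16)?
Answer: 135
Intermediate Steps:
J(p) = p (J(p) = p + 0 = p)
E = I*√11 (E = √(5 - 16) = √(-11) = I*√11 ≈ 3.3166*I)
135 + E*Y(10) = 135 + (I*√11)*0 = 135 + 0 = 135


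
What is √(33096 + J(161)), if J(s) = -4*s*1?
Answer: 2*√8113 ≈ 180.14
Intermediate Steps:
J(s) = -4*s
√(33096 + J(161)) = √(33096 - 4*161) = √(33096 - 644) = √32452 = 2*√8113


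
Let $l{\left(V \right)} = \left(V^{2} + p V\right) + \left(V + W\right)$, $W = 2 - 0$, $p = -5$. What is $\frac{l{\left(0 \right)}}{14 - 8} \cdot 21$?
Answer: $7$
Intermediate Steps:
$W = 2$ ($W = 2 + 0 = 2$)
$l{\left(V \right)} = 2 + V^{2} - 4 V$ ($l{\left(V \right)} = \left(V^{2} - 5 V\right) + \left(V + 2\right) = \left(V^{2} - 5 V\right) + \left(2 + V\right) = 2 + V^{2} - 4 V$)
$\frac{l{\left(0 \right)}}{14 - 8} \cdot 21 = \frac{2 + 0^{2} - 0}{14 - 8} \cdot 21 = \frac{2 + 0 + 0}{6} \cdot 21 = \frac{1}{6} \cdot 2 \cdot 21 = \frac{1}{3} \cdot 21 = 7$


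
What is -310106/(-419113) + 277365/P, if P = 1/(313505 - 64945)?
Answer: 28894423232327306/419113 ≈ 6.8942e+10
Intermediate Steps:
P = 1/248560 ≈ 4.0232e-6
-310106/(-419113) + 277365/P = -310106/(-419113) + 277365/(1/248560) = -310106*(-1/419113) + 277365*248560 = 310106/419113 + 68941844400 = 28894423232327306/419113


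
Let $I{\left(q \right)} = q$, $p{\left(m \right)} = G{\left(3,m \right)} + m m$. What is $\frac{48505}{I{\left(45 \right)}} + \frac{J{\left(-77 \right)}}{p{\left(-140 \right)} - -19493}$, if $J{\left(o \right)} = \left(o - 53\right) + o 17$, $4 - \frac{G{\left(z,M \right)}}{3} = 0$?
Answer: $\frac{14049802}{13035} \approx 1077.9$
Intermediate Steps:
$G{\left(z,M \right)} = 12$ ($G{\left(z,M \right)} = 12 - 0 = 12 + 0 = 12$)
$J{\left(o \right)} = -53 + 18 o$ ($J{\left(o \right)} = \left(o - 53\right) + 17 o = \left(-53 + o\right) + 17 o = -53 + 18 o$)
$p{\left(m \right)} = 12 + m^{2}$ ($p{\left(m \right)} = 12 + m m = 12 + m^{2}$)
$\frac{48505}{I{\left(45 \right)}} + \frac{J{\left(-77 \right)}}{p{\left(-140 \right)} - -19493} = \frac{48505}{45} + \frac{-53 + 18 \left(-77\right)}{\left(12 + \left(-140\right)^{2}\right) - -19493} = 48505 \cdot \frac{1}{45} + \frac{-53 - 1386}{\left(12 + 19600\right) + 19493} = \frac{9701}{9} - \frac{1439}{19612 + 19493} = \frac{9701}{9} - \frac{1439}{39105} = \frac{14049802}{13035}$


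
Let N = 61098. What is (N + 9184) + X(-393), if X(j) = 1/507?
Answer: 35632975/507 ≈ 70282.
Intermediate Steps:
X(j) = 1/507
(N + 9184) + X(-393) = (61098 + 9184) + 1/507 = 70282 + 1/507 = 35632975/507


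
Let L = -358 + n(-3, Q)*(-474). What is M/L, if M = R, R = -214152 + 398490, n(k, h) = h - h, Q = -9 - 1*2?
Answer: -92169/179 ≈ -514.91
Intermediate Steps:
Q = -11 (Q = -9 - 2 = -11)
n(k, h) = 0
L = -358 (L = -358 + 0*(-474) = -358 + 0 = -358)
R = 184338
M = 184338
M/L = 184338/(-358) = 184338*(-1/358) = -92169/179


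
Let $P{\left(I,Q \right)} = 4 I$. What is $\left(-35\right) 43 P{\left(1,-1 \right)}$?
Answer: $-6020$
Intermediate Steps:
$\left(-35\right) 43 P{\left(1,-1 \right)} = \left(-35\right) 43 \cdot 4 \cdot 1 = \left(-1505\right) 4 = -6020$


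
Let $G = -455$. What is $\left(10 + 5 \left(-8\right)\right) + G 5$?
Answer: $-2305$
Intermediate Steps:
$\left(10 + 5 \left(-8\right)\right) + G 5 = \left(10 + 5 \left(-8\right)\right) - 2275 = \left(10 - 40\right) - 2275 = -30 - 2275 = -2305$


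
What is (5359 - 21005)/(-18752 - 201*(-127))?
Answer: -15646/6775 ≈ -2.3094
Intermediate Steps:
(5359 - 21005)/(-18752 - 201*(-127)) = -15646/(-18752 + 25527) = -15646/6775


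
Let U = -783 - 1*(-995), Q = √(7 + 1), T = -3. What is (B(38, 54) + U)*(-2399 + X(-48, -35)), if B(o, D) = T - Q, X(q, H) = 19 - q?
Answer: -487388 + 4664*√2 ≈ -4.8079e+5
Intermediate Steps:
Q = 2*√2 (Q = √8 = 2*√2 ≈ 2.8284)
U = 212 (U = -783 + 995 = 212)
B(o, D) = -3 - 2*√2
(B(38, 54) + U)*(-2399 + X(-48, -35)) = ((-3 - 2*√2) + 212)*(-2399 + (19 - 1*(-48))) = (209 - 2*√2)*(-2399 + (19 + 48)) = (209 - 2*√2)*(-2399 + 67) = (209 - 2*√2)*(-2332) = -487388 + 4664*√2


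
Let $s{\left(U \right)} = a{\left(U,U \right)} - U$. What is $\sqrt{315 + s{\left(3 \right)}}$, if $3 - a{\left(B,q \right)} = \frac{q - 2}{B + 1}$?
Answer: $\frac{\sqrt{1259}}{2} \approx 17.741$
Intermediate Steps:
$a{\left(B,q \right)} = 3 - \frac{-2 + q}{1 + B}$ ($a{\left(B,q \right)} = 3 - \frac{q - 2}{B + 1} = 3 - \frac{-2 + q}{1 + B}$)
$s{\left(U \right)} = - U + \frac{5 + 2 U}{1 + U}$ ($s{\left(U \right)} = \frac{5 - U + 3 U}{1 + U} - U = \frac{5 + 2 U}{1 + U} - U = - U + \frac{5 + 2 U}{1 + U}$)
$\sqrt{315 + s{\left(3 \right)}} = \sqrt{315 + \frac{5 + 3 - 3^{2}}{1 + 3}} = \sqrt{315 + \frac{5 + 3 - 9}{4}} = \sqrt{315 + \frac{1}{4} \left(-1\right)} = \sqrt{315 - \frac{1}{4}} = \sqrt{\frac{1259}{4}} = \frac{\sqrt{1259}}{2}$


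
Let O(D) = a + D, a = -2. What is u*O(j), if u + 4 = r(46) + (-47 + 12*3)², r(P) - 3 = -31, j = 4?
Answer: 178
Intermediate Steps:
r(P) = -28 (r(P) = 3 - 31 = -28)
O(D) = -2 + D
u = 89 (u = -4 + (-28 + (-47 + 12*3)²) = -4 + (-28 + (-47 + 36)²) = -4 + (-28 + (-11)²) = -4 + (-28 + 121) = -4 + 93 = 89)
u*O(j) = 89*(-2 + 4) = 89*2 = 178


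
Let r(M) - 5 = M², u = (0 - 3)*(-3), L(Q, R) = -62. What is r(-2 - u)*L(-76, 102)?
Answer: -7812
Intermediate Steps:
u = 9 (u = -3*(-3) = 9)
r(M) = 5 + M²
r(-2 - u)*L(-76, 102) = (5 + (-2 - 1*9)²)*(-62) = (5 + (-2 - 9)²)*(-62) = (5 + (-11)²)*(-62) = (5 + 121)*(-62) = 126*(-62) = -7812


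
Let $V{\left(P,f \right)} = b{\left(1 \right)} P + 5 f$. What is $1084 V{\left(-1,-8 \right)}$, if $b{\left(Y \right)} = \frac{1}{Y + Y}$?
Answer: $-43902$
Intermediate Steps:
$b{\left(Y \right)} = \frac{1}{2 Y}$
$V{\left(P,f \right)} = \frac{P}{2} + 5 f$ ($V{\left(P,f \right)} = \frac{1}{2 \cdot 1} P + 5 f = \frac{1}{2} \cdot 1 P + 5 f = \frac{P}{2} + 5 f$)
$1084 V{\left(-1,-8 \right)} = 1084 \left(\frac{1}{2} \left(-1\right) + 5 \left(-8\right)\right) = 1084 \left(- \frac{1}{2} - 40\right) = 1084 \left(- \frac{81}{2}\right) = -43902$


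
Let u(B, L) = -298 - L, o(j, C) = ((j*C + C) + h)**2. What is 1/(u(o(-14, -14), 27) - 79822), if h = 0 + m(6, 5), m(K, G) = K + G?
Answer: -1/80147 ≈ -1.2477e-5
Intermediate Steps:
m(K, G) = G + K
h = 11 (h = 0 + (5 + 6) = 0 + 11 = 11)
o(j, C) = (11 + C + C*j)**2 (o(j, C) = ((j*C + C) + 11)**2 = ((C*j + C) + 11)**2 = ((C + C*j) + 11)**2 = (11 + C + C*j)**2)
1/(u(o(-14, -14), 27) - 79822) = 1/((-298 - 1*27) - 79822) = 1/((-298 - 27) - 79822) = 1/(-325 - 79822) = 1/(-80147) = -1/80147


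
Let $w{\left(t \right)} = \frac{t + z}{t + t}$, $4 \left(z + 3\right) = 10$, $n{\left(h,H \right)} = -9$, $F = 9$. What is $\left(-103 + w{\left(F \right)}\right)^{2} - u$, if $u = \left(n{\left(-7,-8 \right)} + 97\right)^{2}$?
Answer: $\frac{3587257}{1296} \approx 2767.9$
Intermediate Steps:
$z = - \frac{1}{2}$ ($z = -3 + \frac{1}{4} \cdot 10 = -3 + \frac{5}{2} = - \frac{1}{2} \approx -0.5$)
$w{\left(t \right)} = \frac{- \frac{1}{2} + t}{2 t}$ ($w{\left(t \right)} = \frac{t - \frac{1}{2}}{t + t} = \frac{- \frac{1}{2} + t}{2 t}$)
$u = 7744$ ($u = \left(-9 + 97\right)^{2} = 88^{2} = 7744$)
$\left(-103 + w{\left(F \right)}\right)^{2} - u = \left(-103 + \frac{-1 + 2 \cdot 9}{4 \cdot 9}\right)^{2} - 7744 = \left(-103 + \frac{1}{4} \cdot \frac{1}{9} \left(-1 + 18\right)\right)^{2} - 7744 = \left(-103 + \frac{1}{4} \cdot \frac{1}{9} \cdot 17\right)^{2} - 7744 = \left(-103 + \frac{17}{36}\right)^{2} - 7744 = \left(- \frac{3691}{36}\right)^{2} - 7744 = \frac{13623481}{1296} - 7744 = \frac{3587257}{1296}$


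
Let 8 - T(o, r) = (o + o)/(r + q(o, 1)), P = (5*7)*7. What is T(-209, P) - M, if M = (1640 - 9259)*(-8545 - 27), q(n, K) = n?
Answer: -1175580871/18 ≈ -6.5310e+7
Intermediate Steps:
P = 245 (P = 35*7 = 245)
T(o, r) = 8 - 2*o/(o + r) (T(o, r) = 8 - (o + o)/(r + o) = 8 - 2*o/(o + r))
M = 65310068 (M = -7619*(-8572) = 65310068)
T(-209, P) - M = 2*(3*(-209) + 4*245)/(-209 + 245) - 1*65310068 = 2*(-627 + 980)/36 - 65310068 = 2*(1/36)*353 - 65310068 = 353/18 - 65310068 = -1175580871/18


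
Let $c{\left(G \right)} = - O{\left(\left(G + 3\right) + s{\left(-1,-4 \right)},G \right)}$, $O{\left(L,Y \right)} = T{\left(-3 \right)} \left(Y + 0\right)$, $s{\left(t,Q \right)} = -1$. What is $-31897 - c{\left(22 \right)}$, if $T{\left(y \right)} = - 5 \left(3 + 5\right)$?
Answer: $-32777$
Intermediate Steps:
$T{\left(y \right)} = -40$ ($T{\left(y \right)} = \left(-5\right) 8 = -40$)
$O{\left(L,Y \right)} = - 40 Y$ ($O{\left(L,Y \right)} = - 40 \left(Y + 0\right) = - 40 Y$)
$c{\left(G \right)} = 40 G$ ($c{\left(G \right)} = - \left(-40\right) G = 40 G$)
$-31897 - c{\left(22 \right)} = -31897 - 40 \cdot 22 = -31897 - 880 = -32777$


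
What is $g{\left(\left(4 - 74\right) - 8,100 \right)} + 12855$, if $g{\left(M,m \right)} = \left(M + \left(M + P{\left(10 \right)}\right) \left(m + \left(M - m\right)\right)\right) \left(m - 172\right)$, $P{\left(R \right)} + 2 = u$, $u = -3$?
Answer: $-447657$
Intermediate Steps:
$P{\left(R \right)} = -5$ ($P{\left(R \right)} = -2 - 3 = -5$)
$g{\left(M,m \right)} = \left(-172 + m\right) \left(M + M \left(-5 + M\right)\right)$ ($g{\left(M,m \right)} = \left(M + \left(M - 5\right) \left(m + \left(M - m\right)\right)\right) \left(m - 172\right) = \left(M + \left(-5 + M\right) M\right) \left(-172 + m\right) = \left(M + M \left(-5 + M\right)\right) \left(-172 + m\right) = \left(-172 + m\right) \left(M + M \left(-5 + M\right)\right)$)
$g{\left(\left(4 - 74\right) - 8,100 \right)} + 12855 = \left(\left(4 - 74\right) - 8\right) \left(688 - 172 \left(\left(4 - 74\right) - 8\right) - 400 + \left(\left(4 - 74\right) - 8\right) 100\right) + 12855 = \left(-70 - 8\right) \left(688 - 172 \left(-70 - 8\right) - 400 + \left(-70 - 8\right) 100\right) + 12855 = - 78 \left(688 - -13416 - 400 - 7800\right) + 12855 = - 78 \left(688 + 13416 - 400 - 7800\right) + 12855 = \left(-78\right) 5904 + 12855 = -460512 + 12855 = -447657$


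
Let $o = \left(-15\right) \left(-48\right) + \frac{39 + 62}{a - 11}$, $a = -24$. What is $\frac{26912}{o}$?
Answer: $\frac{941920}{25099} \approx 37.528$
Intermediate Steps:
$o = \frac{25099}{35}$ ($o = \left(-15\right) \left(-48\right) + \frac{39 + 62}{-24 - 11} = 720 + \frac{101}{-35} = 720 + 101 \left(- \frac{1}{35}\right) = 720 - \frac{101}{35} = \frac{25099}{35} \approx 717.11$)
$\frac{26912}{o} = \frac{26912}{\frac{25099}{35}} = 26912 \cdot \frac{35}{25099} = \frac{941920}{25099}$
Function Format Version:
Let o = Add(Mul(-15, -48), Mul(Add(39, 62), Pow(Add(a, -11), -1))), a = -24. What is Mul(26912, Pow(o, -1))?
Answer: Rational(941920, 25099) ≈ 37.528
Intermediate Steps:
o = Rational(25099, 35) (o = Add(Mul(-15, -48), Mul(Add(39, 62), Pow(Add(-24, -11), -1))) = Add(720, Mul(101, Pow(-35, -1))) = Add(720, Mul(101, Rational(-1, 35))) = Add(720, Rational(-101, 35)) = Rational(25099, 35) ≈ 717.11)
Mul(26912, Pow(o, -1)) = Mul(26912, Pow(Rational(25099, 35), -1)) = Mul(26912, Rational(35, 25099)) = Rational(941920, 25099)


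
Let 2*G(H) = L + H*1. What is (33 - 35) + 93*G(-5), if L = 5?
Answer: -2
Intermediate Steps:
G(H) = 5/2 + H/2 (G(H) = (5 + H*1)/2 = (5 + H)/2 = 5/2 + H/2)
(33 - 35) + 93*G(-5) = (33 - 35) + 93*(5/2 + (½)*(-5)) = -2 + 93*(5/2 - 5/2) = -2 + 93*0 = -2 + 0 = -2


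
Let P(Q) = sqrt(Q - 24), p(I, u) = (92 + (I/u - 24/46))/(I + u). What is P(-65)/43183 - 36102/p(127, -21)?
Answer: -1848350196/41263 + I*sqrt(89)/43183 ≈ -44794.0 + 0.00021847*I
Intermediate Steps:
p(I, u) = (2104/23 + I/u)/(I + u) (p(I, u) = (92 + (I/u - 24*1/46))/(I + u) = (92 + (I/u - 12/23))/(I + u) = (92 + (-12/23 + I/u))/(I + u) = (2104/23 + I/u)/(I + u))
P(Q) = sqrt(-24 + Q)
P(-65)/43183 - 36102/p(127, -21) = sqrt(-24 - 65)/43183 - 36102*(-21*(127 - 21)/(127 + (2104/23)*(-21))) = sqrt(-89)*(1/43183) - 36102*(-2226/(127 - 44184/23)) = (I*sqrt(89))*(1/43183) - 36102/((-1/21*1/106*(-41263/23))) = I*sqrt(89)/43183 - 36102/41263/51198 = I*sqrt(89)/43183 - 36102*51198/41263 = I*sqrt(89)/43183 - 1848350196/41263 = -1848350196/41263 + I*sqrt(89)/43183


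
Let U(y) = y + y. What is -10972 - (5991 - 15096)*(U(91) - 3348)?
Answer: -28837402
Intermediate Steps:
U(y) = 2*y
-10972 - (5991 - 15096)*(U(91) - 3348) = -10972 - (5991 - 15096)*(2*91 - 3348) = -10972 - (-9105)*(182 - 3348) = -10972 - (-9105)*(-3166) = -10972 - 1*28826430 = -10972 - 28826430 = -28837402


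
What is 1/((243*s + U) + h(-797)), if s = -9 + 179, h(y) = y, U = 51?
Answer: 1/40564 ≈ 2.4652e-5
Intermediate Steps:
s = 170
1/((243*s + U) + h(-797)) = 1/((243*170 + 51) - 797) = 1/((41310 + 51) - 797) = 1/(41361 - 797) = 1/40564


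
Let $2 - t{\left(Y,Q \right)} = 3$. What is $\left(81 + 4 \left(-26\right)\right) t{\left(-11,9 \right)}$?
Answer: $23$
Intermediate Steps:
$t{\left(Y,Q \right)} = -1$ ($t{\left(Y,Q \right)} = 2 - 3 = -1$)
$\left(81 + 4 \left(-26\right)\right) t{\left(-11,9 \right)} = \left(81 + 4 \left(-26\right)\right) \left(-1\right) = \left(81 - 104\right) \left(-1\right) = \left(-23\right) \left(-1\right) = 23$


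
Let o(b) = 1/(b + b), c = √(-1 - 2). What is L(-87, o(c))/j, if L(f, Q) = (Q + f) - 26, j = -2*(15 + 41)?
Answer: 113/112 + I*√3/672 ≈ 1.0089 + 0.0025775*I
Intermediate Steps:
c = I*√3 (c = √(-3) = I*√3 ≈ 1.732*I)
j = -112 (j = -2*56 = -112)
o(b) = 1/(2*b)
L(f, Q) = -26 + Q + f
L(-87, o(c))/j = (-26 + 1/(2*((I*√3))) - 87)/(-112) = (-26 + (-I*√3/3)/2 - 87)*(-1/112) = (-26 - I*√3/6 - 87)*(-1/112) = (-113 - I*√3/6)*(-1/112) = 113/112 + I*√3/672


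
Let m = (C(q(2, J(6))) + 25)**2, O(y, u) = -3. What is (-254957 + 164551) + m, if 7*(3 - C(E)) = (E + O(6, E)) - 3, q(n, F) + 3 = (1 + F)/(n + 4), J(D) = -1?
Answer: -4387869/49 ≈ -89548.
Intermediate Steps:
q(n, F) = -3 + (1 + F)/(4 + n) (q(n, F) = -3 + (1 + F)/(n + 4) = -3 + (1 + F)/(4 + n))
C(E) = 27/7 - E/7 (C(E) = 3 - ((E - 3) - 3)/7 = 3 - ((-3 + E) - 3)/7 = 3 - (-6 + E)/7 = 3 + (6/7 - E/7) = 27/7 - E/7)
m = 42025/49 (m = ((27/7 - (-11 - 1 - 3*2)/(7*(4 + 2))) + 25)**2 = ((27/7 - (-11 - 1 - 6)/(7*6)) + 25)**2 = ((27/7 - (-18)/42) + 25)**2 = ((27/7 - 1/7*(-3)) + 25)**2 = ((27/7 + 3/7) + 25)**2 = (30/7 + 25)**2 = (205/7)**2 = 42025/49 ≈ 857.65)
(-254957 + 164551) + m = (-254957 + 164551) + 42025/49 = -90406 + 42025/49 = -4387869/49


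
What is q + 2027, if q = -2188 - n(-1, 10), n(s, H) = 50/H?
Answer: -166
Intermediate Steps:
q = -2193 (q = -2188 - 50/10 = -2188 - 1*5 = -2188 - 5 = -2193)
q + 2027 = -2193 + 2027 = -166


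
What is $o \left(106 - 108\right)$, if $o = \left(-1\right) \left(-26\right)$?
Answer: $-52$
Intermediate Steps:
$o = 26$
$o \left(106 - 108\right) = 26 \left(106 - 108\right) = 26 \left(-2\right) = -52$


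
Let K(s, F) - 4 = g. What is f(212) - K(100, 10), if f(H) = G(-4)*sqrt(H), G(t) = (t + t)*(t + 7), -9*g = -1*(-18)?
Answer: -2 - 48*sqrt(53) ≈ -351.45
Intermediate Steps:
g = -2 (g = -(-1)*(-18)/9 = -1/9*18 = -2)
G(t) = 2*t*(7 + t) (G(t) = (2*t)*(7 + t) = 2*t*(7 + t))
f(H) = -24*sqrt(H) (f(H) = (2*(-4)*(7 - 4))*sqrt(H) = (2*(-4)*3)*sqrt(H) = -24*sqrt(H))
K(s, F) = 2 (K(s, F) = 4 - 2 = 2)
f(212) - K(100, 10) = -48*sqrt(53) - 1*2 = -48*sqrt(53) - 2 = -2 - 48*sqrt(53)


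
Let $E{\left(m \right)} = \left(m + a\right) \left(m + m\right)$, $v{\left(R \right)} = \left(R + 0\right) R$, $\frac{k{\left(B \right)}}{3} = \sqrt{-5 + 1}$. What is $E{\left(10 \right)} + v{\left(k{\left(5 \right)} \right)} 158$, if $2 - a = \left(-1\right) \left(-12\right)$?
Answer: $-5688$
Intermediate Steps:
$a = -10$ ($a = 2 - \left(-1\right) \left(-12\right) = 2 - 12 = -10$)
$k{\left(B \right)} = 6 i$ ($k{\left(B \right)} = 3 \sqrt{-5 + 1} = 3 \sqrt{-4} = 3 \cdot 2 i = 6 i$)
$v{\left(R \right)} = R^{2}$ ($v{\left(R \right)} = R R = R^{2}$)
$E{\left(m \right)} = 2 m \left(-10 + m\right)$ ($E{\left(m \right)} = \left(m - 10\right) \left(m + m\right) = \left(-10 + m\right) 2 m = 2 m \left(-10 + m\right)$)
$E{\left(10 \right)} + v{\left(k{\left(5 \right)} \right)} 158 = 2 \cdot 10 \left(-10 + 10\right) + \left(6 i\right)^{2} \cdot 158 = 2 \cdot 10 \cdot 0 - 5688 = 0 - 5688 = -5688$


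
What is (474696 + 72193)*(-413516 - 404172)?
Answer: -447184572632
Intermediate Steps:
(474696 + 72193)*(-413516 - 404172) = 546889*(-817688) = -447184572632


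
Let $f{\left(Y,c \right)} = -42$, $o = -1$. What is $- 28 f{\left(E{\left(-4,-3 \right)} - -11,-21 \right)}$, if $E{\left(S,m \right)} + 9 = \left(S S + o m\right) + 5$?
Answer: $1176$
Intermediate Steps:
$E{\left(S,m \right)} = -4 + S^{2} - m$ ($E{\left(S,m \right)} = -9 + \left(\left(S S - m\right) + 5\right) = -9 + \left(\left(S^{2} - m\right) + 5\right) = -9 + \left(5 + S^{2} - m\right) = -4 + S^{2} - m$)
$- 28 f{\left(E{\left(-4,-3 \right)} - -11,-21 \right)} = \left(-28\right) \left(-42\right) = 1176$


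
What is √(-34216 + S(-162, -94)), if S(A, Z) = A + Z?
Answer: 2*I*√8618 ≈ 185.67*I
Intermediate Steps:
√(-34216 + S(-162, -94)) = √(-34216 + (-162 - 94)) = √(-34216 - 256) = √(-34472) = 2*I*√8618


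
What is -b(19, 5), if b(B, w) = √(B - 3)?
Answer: -4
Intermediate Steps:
b(B, w) = √(-3 + B)
-b(19, 5) = -√(-3 + 19) = -√16 = -1*4 = -4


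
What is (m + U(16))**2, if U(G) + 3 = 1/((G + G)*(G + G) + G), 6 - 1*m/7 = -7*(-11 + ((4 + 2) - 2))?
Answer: 99956513281/1081600 ≈ 92415.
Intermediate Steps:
m = -301 (m = 42 - (-49)*(-11 + ((4 + 2) - 2)) = 42 - (-49)*(-11 + (6 - 2)) = 42 - (-49)*(-11 + 4) = 42 - (-49)*(-7) = 42 - 7*49 = 42 - 343 = -301)
U(G) = -3 + 1/(G + 4*G**2) (U(G) = -3 + 1/((G + G)*(G + G) + G) = -3 + 1/((2*G)*(2*G) + G) = -3 + 1/(4*G**2 + G) = -3 + 1/(G + 4*G**2))
(m + U(16))**2 = (-301 + (1 - 12*16**2 - 3*16)/(16*(1 + 4*16)))**2 = (-301 + (1 - 12*256 - 48)/(16*(1 + 64)))**2 = (-301 + (1/16)*(1 - 3072 - 48)/65)**2 = (-301 + (1/16)*(1/65)*(-3119))**2 = (-301 - 3119/1040)**2 = (-316159/1040)**2 = 99956513281/1081600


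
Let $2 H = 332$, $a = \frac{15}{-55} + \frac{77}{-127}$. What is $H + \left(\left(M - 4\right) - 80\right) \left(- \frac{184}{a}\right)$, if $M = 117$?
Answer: $\frac{2171608}{307} \approx 7073.6$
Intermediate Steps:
$a = - \frac{1228}{1397}$ ($a = 15 \left(- \frac{1}{55}\right) + 77 \left(- \frac{1}{127}\right) = - \frac{3}{11} - \frac{77}{127} = - \frac{1228}{1397} \approx -0.87903$)
$H = 166$ ($H = \frac{1}{2} \cdot 332 = 166$)
$H + \left(\left(M - 4\right) - 80\right) \left(- \frac{184}{a}\right) = 166 + \left(\left(117 - 4\right) - 80\right) \left(- \frac{184}{- \frac{1228}{1397}}\right) = 166 + \left(113 - 80\right) \left(\left(-184\right) \left(- \frac{1397}{1228}\right)\right) = 166 + 33 \cdot \frac{64262}{307} = 166 + \frac{2120646}{307} = \frac{2171608}{307}$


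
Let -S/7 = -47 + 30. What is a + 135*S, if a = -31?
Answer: 16034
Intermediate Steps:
S = 119 (S = -7*(-47 + 30) = -7*(-17) = 119)
a + 135*S = -31 + 135*119 = -31 + 16065 = 16034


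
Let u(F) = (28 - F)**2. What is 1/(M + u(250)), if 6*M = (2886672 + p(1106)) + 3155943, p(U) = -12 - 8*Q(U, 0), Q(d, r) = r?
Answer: 2/2112769 ≈ 9.4662e-7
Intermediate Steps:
p(U) = -12 (p(U) = -12 - 8*0 = -12 + 0 = -12)
M = 2014201/2 (M = ((2886672 - 12) + 3155943)/6 = (2886660 + 3155943)/6 = (1/6)*6042603 = 2014201/2 ≈ 1.0071e+6)
1/(M + u(250)) = 1/(2014201/2 + (-28 + 250)**2) = 1/(2014201/2 + 222**2) = 1/(2014201/2 + 49284) = 1/(2112769/2) = 2/2112769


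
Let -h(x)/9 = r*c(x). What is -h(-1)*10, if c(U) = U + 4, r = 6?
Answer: 1620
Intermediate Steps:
c(U) = 4 + U
h(x) = -216 - 54*x (h(x) = -54*(4 + x) = -9*(24 + 6*x) = -216 - 54*x)
-h(-1)*10 = -(-216 - 54*(-1))*10 = -(-216 + 54)*10 = -1*(-162)*10 = 162*10 = 1620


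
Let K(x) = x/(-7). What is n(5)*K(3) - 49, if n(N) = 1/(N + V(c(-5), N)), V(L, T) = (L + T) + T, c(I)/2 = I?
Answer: -1718/35 ≈ -49.086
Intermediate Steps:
c(I) = 2*I
V(L, T) = L + 2*T
K(x) = -x/7 (K(x) = x*(-⅐) = -x/7)
n(N) = 1/(-10 + 3*N) (n(N) = 1/(N + (2*(-5) + 2*N)) = 1/(N + (-10 + 2*N)) = 1/(-10 + 3*N))
n(5)*K(3) - 49 = (-⅐*3)/(-10 + 3*5) - 49 = -3/7/(-10 + 15) - 49 = -3/7/5 - 49 = (⅕)*(-3/7) - 49 = -3/35 - 49 = -1718/35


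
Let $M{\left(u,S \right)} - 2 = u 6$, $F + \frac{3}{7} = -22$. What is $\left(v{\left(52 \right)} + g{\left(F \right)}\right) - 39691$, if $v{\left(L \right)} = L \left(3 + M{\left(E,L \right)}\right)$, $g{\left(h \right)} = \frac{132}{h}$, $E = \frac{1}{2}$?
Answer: $- \frac{6167099}{157} \approx -39281.0$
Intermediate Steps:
$F = - \frac{157}{7}$ ($F = - \frac{3}{7} - 22 = - \frac{157}{7} \approx -22.429$)
$E = \frac{1}{2} \approx 0.5$
$M{\left(u,S \right)} = 2 + 6 u$ ($M{\left(u,S \right)} = 2 + u 6 = 2 + 6 u$)
$v{\left(L \right)} = 8 L$ ($v{\left(L \right)} = L \left(3 + \left(2 + 6 \cdot \frac{1}{2}\right)\right) = L \left(3 + \left(2 + 3\right)\right) = L \left(3 + 5\right) = L 8 = 8 L$)
$\left(v{\left(52 \right)} + g{\left(F \right)}\right) - 39691 = \left(8 \cdot 52 + \frac{132}{- \frac{157}{7}}\right) - 39691 = \left(416 + 132 \left(- \frac{7}{157}\right)\right) - 39691 = \left(416 - \frac{924}{157}\right) - 39691 = \frac{64388}{157} - 39691 = - \frac{6167099}{157}$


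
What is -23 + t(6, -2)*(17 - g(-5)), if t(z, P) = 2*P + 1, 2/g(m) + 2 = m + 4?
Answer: -76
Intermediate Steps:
g(m) = 2/(2 + m) (g(m) = 2/(-2 + (m + 4)) = 2/(-2 + (4 + m)) = 2/(2 + m))
t(z, P) = 1 + 2*P
-23 + t(6, -2)*(17 - g(-5)) = -23 + (1 + 2*(-2))*(17 - 2/(2 - 5)) = -23 + (1 - 4)*(17 - 2/(-3)) = -23 - 3*(17 - 2*(-1)/3) = -23 - 3*(17 - 1*(-⅔)) = -23 - 3*(17 + ⅔) = -23 - 3*53/3 = -23 - 53 = -76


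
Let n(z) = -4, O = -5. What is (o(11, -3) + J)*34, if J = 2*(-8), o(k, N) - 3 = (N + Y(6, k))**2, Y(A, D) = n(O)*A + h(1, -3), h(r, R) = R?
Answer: 30158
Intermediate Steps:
Y(A, D) = -3 - 4*A (Y(A, D) = -4*A - 3 = -3 - 4*A)
o(k, N) = 3 + (-27 + N)**2 (o(k, N) = 3 + (N + (-3 - 4*6))**2 = 3 + (N + (-3 - 24))**2 = 3 + (N - 27)**2 = 3 + (-27 + N)**2)
J = -16
(o(11, -3) + J)*34 = ((3 + (-27 - 3)**2) - 16)*34 = ((3 + (-30)**2) - 16)*34 = ((3 + 900) - 16)*34 = (903 - 16)*34 = 887*34 = 30158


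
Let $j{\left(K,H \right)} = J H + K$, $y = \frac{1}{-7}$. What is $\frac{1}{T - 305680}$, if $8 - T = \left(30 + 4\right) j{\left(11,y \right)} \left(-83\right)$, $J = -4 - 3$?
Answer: $- \frac{1}{271808} \approx -3.6791 \cdot 10^{-6}$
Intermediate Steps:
$J = -7$ ($J = -4 - 3 = -7$)
$y = - \frac{1}{7} \approx -0.14286$
$j{\left(K,H \right)} = K - 7 H$ ($j{\left(K,H \right)} = - 7 H + K = K - 7 H$)
$T = 33872$ ($T = 8 - \left(30 + 4\right) \left(11 - -1\right) \left(-83\right) = 8 - 34 \left(11 + 1\right) \left(-83\right) = 8 - 34 \cdot 12 \left(-83\right) = 8 - 408 \left(-83\right) = 8 - -33864 = 8 + 33864 = 33872$)
$\frac{1}{T - 305680} = \frac{1}{33872 - 305680} = \frac{1}{-271808} = - \frac{1}{271808}$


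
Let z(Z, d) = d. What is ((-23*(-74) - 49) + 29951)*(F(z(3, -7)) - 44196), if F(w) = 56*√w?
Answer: -1396770384 + 1769824*I*√7 ≈ -1.3968e+9 + 4.6825e+6*I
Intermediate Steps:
((-23*(-74) - 49) + 29951)*(F(z(3, -7)) - 44196) = ((-23*(-74) - 49) + 29951)*(56*√(-7) - 44196) = ((1702 - 49) + 29951)*(56*(I*√7) - 44196) = (1653 + 29951)*(56*I*√7 - 44196) = 31604*(-44196 + 56*I*√7) = -1396770384 + 1769824*I*√7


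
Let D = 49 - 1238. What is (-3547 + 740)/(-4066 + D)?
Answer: 2807/5255 ≈ 0.53416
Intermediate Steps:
D = -1189
(-3547 + 740)/(-4066 + D) = (-3547 + 740)/(-4066 - 1189) = -2807/(-5255) = -2807*(-1/5255) = 2807/5255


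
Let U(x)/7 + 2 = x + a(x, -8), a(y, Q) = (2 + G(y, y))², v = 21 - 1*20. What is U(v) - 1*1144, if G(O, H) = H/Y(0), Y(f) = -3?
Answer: -10184/9 ≈ -1131.6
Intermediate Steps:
G(O, H) = -H/3 (G(O, H) = H/(-3) = H*(-⅓) = -H/3)
v = 1 (v = 21 - 20 = 1)
a(y, Q) = (2 - y/3)²
U(x) = -14 + 7*x + 7*(6 - x)²/9 (U(x) = -14 + 7*(x + (6 - x)²/9) = -14 + (7*x + 7*(6 - x)²/9) = -14 + 7*x + 7*(6 - x)²/9)
U(v) - 1*1144 = (14 - 7/3*1 + (7/9)*1²) - 1*1144 = (14 - 7/3 + (7/9)*1) - 1144 = (14 - 7/3 + 7/9) - 1144 = 112/9 - 1144 = -10184/9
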